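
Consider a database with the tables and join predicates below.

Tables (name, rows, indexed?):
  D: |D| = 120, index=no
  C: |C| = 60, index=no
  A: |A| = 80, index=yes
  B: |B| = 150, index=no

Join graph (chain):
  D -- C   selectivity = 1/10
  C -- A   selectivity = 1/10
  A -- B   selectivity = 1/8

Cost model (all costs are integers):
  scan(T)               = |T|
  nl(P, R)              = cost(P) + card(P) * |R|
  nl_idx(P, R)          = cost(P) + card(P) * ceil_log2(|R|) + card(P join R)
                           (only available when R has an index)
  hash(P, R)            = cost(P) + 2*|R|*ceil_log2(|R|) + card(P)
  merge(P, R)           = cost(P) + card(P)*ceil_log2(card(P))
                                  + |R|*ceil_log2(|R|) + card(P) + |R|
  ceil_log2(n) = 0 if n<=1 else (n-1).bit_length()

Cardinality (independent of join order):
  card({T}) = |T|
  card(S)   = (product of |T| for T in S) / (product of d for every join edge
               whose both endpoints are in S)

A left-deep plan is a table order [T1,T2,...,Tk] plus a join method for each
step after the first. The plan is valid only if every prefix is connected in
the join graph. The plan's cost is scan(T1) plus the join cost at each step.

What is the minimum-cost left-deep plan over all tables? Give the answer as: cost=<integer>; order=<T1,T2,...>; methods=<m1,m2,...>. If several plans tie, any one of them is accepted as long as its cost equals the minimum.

cost=10960; order=D,C,A,B; methods=hash,hash,hash

Selinger DP (subsets sized 1..n):
  {D}: scan cost=120, card=120
  {C}: scan cost=60, card=60
  {A}: scan cost=80, card=80
  {B}: scan cost=150, card=150
  {CD}: card=720; try (C,hash)→960, (D,merge)→1440, (C,merge)→1500, (D,hash)→1800, (D,nl)→7260, (C,nl)→7320; best=960 via (C,hash)
  {AC}: card=480; try (C,hash)→880, (A,nl_idx)→960, (A,merge)→1120, (C,merge)→1140, (A,hash)→1240, (A,nl)→4860 …(+1); best=880 via (C,hash)
  {AB}: card=1500; try (A,hash)→1420, (B,merge)→2070, (A,merge)→2140, (B,hash)→2560, (A,nl_idx)→2700, (B,nl)→12080 …(+1); best=1420 via (A,hash)
  {ACD}: card=5760; try (A,hash)→2800, (D,hash)→3040, (D,merge)→6640, (A,merge)→9520, (A,nl_idx)→11760, (D,nl)→58480 …(+1); best=2800 via (A,hash)
  {ABC}: card=9000; try (C,hash)→3640, (B,hash)→3760, (B,merge)→7030, (C,merge)→19840, (B,nl)→72880, (C,nl)→91420; best=3640 via (C,hash)
  {ABCD}: card=108000; try (B,hash)→10960, (D,hash)→14320, (B,merge)→84790, (D,merge)→139600, (B,nl)→866800, (D,nl)→1083640; best=10960 via (B,hash)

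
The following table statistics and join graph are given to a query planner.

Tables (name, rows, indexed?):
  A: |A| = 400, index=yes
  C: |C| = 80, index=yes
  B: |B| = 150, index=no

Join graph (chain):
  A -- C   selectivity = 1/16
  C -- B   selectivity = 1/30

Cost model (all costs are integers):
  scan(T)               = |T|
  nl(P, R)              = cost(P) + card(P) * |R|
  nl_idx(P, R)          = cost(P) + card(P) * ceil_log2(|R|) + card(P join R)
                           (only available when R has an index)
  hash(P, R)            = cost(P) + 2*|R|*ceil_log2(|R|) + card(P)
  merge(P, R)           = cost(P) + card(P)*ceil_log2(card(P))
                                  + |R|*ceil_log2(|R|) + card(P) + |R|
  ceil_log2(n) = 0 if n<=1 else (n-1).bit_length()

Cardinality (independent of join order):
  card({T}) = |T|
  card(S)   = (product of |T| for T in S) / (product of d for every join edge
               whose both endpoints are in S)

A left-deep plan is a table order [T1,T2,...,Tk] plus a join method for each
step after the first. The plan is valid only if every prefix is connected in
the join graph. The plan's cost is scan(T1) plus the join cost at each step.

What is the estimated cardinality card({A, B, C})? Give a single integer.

Tables in S: A(400), B(150), C(80)
Edges inside S: A-C(d=16), C-B(d=30)
numerator = 400 * 150 * 80 = 4800000
denominator = 16 * 30 = 480
card(S) = 4800000 / 480 = 10000

10000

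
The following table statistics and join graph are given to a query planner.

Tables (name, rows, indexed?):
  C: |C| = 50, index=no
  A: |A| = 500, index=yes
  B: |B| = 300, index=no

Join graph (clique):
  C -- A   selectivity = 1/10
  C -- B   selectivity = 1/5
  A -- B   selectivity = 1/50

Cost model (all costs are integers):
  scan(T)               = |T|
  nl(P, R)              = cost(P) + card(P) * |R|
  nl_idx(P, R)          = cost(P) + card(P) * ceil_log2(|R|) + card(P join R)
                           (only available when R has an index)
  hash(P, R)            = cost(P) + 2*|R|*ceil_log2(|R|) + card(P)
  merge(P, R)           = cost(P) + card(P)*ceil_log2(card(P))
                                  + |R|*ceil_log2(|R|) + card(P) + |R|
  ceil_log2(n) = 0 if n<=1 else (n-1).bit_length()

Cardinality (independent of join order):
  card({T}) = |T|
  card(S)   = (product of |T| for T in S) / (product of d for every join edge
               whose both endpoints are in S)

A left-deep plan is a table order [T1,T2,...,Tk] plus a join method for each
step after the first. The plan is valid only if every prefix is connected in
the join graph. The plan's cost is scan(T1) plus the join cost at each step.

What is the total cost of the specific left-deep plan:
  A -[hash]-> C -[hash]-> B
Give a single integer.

step 1: scan A: cost=500, card=500
step 2: join C via hash
    card(P join C) = 500*50/(10) = 2500
    cost = 500 + 2*50*6 + 500 = 1600
step 3: join B via hash
    card(P join B) = 2500*300/(5*50) = 3000
    cost = 1600 + 2*300*9 + 2500 = 9500

9500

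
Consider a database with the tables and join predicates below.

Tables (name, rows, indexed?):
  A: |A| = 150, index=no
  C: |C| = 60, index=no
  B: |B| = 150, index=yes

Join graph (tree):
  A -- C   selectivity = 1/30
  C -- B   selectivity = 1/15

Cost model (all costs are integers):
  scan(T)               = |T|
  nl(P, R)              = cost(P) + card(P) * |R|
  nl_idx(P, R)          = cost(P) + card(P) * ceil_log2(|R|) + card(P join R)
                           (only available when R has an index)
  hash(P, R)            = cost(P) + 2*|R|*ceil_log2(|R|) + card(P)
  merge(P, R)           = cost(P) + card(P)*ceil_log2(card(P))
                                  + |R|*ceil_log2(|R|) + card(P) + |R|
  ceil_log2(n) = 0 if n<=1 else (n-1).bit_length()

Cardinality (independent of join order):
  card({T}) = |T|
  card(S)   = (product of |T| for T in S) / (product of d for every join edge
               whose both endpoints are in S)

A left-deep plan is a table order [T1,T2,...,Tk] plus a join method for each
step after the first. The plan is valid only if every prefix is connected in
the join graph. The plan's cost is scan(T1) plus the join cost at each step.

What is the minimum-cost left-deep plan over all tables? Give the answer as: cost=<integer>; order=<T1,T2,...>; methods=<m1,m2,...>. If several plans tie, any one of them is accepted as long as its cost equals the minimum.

Selinger DP (subsets sized 1..n):
  {A}: scan cost=150, card=150
  {C}: scan cost=60, card=60
  {B}: scan cost=150, card=150
  {AC}: card=300; try (C,hash)→1020, (A,merge)→1830, (C,merge)→1920, (A,hash)→2520, (A,nl)→9060, (C,nl)→9150; best=1020 via (C,hash)
  {BC}: card=600; try (C,hash)→1020, (B,nl_idx)→1140, (B,merge)→1830, (C,merge)→1920, (B,hash)→2520, (B,nl)→9060 …(+1); best=1020 via (C,hash)
  {ABC}: card=3000; try (B,hash)→3720, (A,hash)→4020, (B,merge)→5370, (B,nl_idx)→6420, (A,merge)→8970, (B,nl)→46020 …(+1); best=3720 via (B,hash)

cost=3720; order=A,C,B; methods=hash,hash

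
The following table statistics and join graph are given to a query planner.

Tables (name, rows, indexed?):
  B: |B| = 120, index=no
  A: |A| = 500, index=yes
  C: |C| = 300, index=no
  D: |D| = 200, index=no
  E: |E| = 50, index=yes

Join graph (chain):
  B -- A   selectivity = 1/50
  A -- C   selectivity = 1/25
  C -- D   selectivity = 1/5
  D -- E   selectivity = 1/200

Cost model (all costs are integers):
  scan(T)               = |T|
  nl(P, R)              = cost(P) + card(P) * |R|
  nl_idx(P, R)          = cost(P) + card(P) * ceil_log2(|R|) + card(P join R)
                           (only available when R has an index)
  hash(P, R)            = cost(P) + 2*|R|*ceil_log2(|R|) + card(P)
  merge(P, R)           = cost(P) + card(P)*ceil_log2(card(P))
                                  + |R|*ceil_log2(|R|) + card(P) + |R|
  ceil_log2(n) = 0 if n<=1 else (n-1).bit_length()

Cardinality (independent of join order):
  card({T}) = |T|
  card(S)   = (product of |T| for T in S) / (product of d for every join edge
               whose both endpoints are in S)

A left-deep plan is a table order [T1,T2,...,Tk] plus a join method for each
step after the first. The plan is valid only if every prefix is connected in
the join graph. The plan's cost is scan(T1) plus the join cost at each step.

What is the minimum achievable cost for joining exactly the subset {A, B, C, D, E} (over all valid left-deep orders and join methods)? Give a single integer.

Selinger DP over subsets of {A,B,C,D,E}:
  {B}: scan cost=120, card=120
  {A}: scan cost=500, card=500
  {C}: scan cost=300, card=300
  {D}: scan cost=200, card=200
  {E}: scan cost=50, card=50
  {AB}: card=1200; try (A,nl_idx)→2400, (B,hash)→2680, (A,merge)→6080, (B,merge)→6460, (A,hash)→9240, (A,nl)→60120 …(+1); best=2400 via (A,nl_idx)
  {AC}: card=6000; try (C,hash)→6400, (A,merge)→8300, (C,merge)→8500, (A,nl_idx)→9000, (A,hash)→9600, (A,nl)→150300 …(+1); best=6400 via (C,hash)
  {CD}: card=12000; try (D,hash)→3800, (C,merge)→5000, (D,merge)→5100, (C,hash)→5800, (C,nl)→60200, (D,nl)→60300; best=3800 via (D,hash)
  {DE}: card=50; try (E,hash)→1000, (E,nl_idx)→1450, (D,merge)→2200, (E,merge)→2350, (D,hash)→3300, (D,nl)→10050 …(+1); best=1000 via (E,hash)
  {ABC}: card=14400; try (C,hash)→9000, (B,hash)→14080, (C,merge)→19800, (B,merge)→91360, (C,nl)→362400, (B,nl)→726400; best=9000 via (C,hash)
  {ACD}: card=240000; try (D,hash)→15600, (A,hash)→24800, (D,merge)→92200, (A,merge)→188800, (A,nl_idx)→351800, (D,nl)→1206400 …(+1); best=15600 via (D,hash)
  {CDE}: card=3000; try (C,merge)→4350, (C,hash)→6450, (C,nl)→16000, (E,hash)→16400, (E,nl_idx)→78800, (E,merge)→184150 …(+1); best=4350 via (C,merge)
  {ABCD}: card=576000; try (D,hash)→26600, (D,merge)→226800, (B,hash)→257280, (D,nl)→2889000, (B,merge)→4576560, (B,nl)→28815600; best=26600 via (D,hash)
  {ACDE}: card=60000; try (A,hash)→16350, (A,merge)→48350, (A,nl_idx)→91350, (E,hash)→256200, (A,nl)→1504350, (E,nl_idx)→1515600 …(+2); best=16350 via (A,hash)
  {ABCDE}: card=144000; try (B,hash)→78030, (E,hash)→603200, (B,merge)→1037310, (E,nl_idx)→3626600, (B,nl)→7216350, (E,merge)→12122950 …(+1); best=78030 via (B,hash)

78030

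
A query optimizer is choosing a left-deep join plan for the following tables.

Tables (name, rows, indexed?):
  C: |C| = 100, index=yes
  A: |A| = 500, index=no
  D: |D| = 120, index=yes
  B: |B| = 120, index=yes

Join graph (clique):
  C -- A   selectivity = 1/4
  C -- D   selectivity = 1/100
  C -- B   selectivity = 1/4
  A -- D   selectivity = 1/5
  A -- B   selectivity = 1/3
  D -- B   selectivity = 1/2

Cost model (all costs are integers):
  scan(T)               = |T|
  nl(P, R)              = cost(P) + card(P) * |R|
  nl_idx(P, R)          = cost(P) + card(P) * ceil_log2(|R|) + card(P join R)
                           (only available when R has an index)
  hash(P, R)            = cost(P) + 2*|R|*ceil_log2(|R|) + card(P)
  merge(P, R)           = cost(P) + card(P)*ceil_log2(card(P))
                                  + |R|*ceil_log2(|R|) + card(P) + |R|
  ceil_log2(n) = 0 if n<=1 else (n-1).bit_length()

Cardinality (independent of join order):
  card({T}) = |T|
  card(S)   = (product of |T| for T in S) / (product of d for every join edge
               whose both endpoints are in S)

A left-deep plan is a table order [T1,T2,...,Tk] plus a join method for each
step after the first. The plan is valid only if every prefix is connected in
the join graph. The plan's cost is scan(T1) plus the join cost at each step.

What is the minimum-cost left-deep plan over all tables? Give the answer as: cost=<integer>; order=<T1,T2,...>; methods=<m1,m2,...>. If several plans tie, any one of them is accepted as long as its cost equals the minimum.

cost=11560; order=C,D,A,B; methods=nl_idx,merge,hash

Selinger DP (subsets sized 1..n):
  {C}: scan cost=100, card=100
  {A}: scan cost=500, card=500
  {D}: scan cost=120, card=120
  {B}: scan cost=120, card=120
  {AC}: card=12500; try (C,hash)→2400, (A,merge)→5900, (C,merge)→6300, (A,hash)→9200, (C,nl_idx)→16500, (A,nl)→50100 …(+1); best=2400 via (C,hash)
  {CD}: card=120; try (D,nl_idx)→920, (C,nl_idx)→1080, (C,hash)→1640, (D,merge)→1860, (D,hash)→1880, (C,merge)→1880 …(+2); best=920 via (D,nl_idx)
  {BC}: card=3000; try (C,hash)→1640, (B,merge)→1860, (C,merge)→1880, (B,hash)→1880, (B,nl_idx)→3800, (C,nl_idx)→3960 …(+2); best=1640 via (C,hash)
  {AD}: card=12000; try (D,hash)→2680, (A,merge)→6080, (D,merge)→6460, (A,hash)→9240, (D,nl_idx)→16000, (A,nl)→60120 …(+1); best=2680 via (D,hash)
  {AB}: card=20000; try (B,hash)→2680, (A,merge)→6080, (B,merge)→6460, (A,hash)→9240, (B,nl_idx)→24000, (A,nl)→60120 …(+1); best=2680 via (B,hash)
  {BD}: card=7200; try (D,hash)→1920, (B,hash)→1920, (D,merge)→2040, (B,merge)→2040, (D,nl_idx)→8160, (B,nl_idx)→8160 …(+2); best=1920 via (D,hash)
  {ACD}: card=3000; try (A,merge)→6880, (A,hash)→10040, (C,hash)→16080, (D,hash)→16580, (A,nl)→60920, (C,nl_idx)→89680 …(+5); best=6880 via (A,merge)
  {ABC}: card=125000; try (A,hash)→13640, (B,hash)→16580, (C,hash)→24080, (A,merge)→45640, (B,merge)→190860, (B,nl_idx)→214900 …(+5); best=13640 via (A,hash)
  {BCD}: card=1800; try (B,hash)→2720, (B,merge)→2840, (B,nl_idx)→3560, (D,hash)→6320, (C,hash)→10520, (B,nl)→15320 …(+6); best=2720 via (B,hash)
  {ABD}: card=240000; try (B,hash)→16360, (A,hash)→18120, (D,hash)→24360, (A,merge)→107720, (B,merge)→183640, (D,merge)→323640 …(+5); best=16360 via (B,hash)
  {ABCD}: card=15000; try (B,hash)→11560, (A,hash)→13520, (A,merge)→29320, (B,nl_idx)→42880, (B,merge)→46840, (D,hash)→140320 …(+9); best=11560 via (B,hash)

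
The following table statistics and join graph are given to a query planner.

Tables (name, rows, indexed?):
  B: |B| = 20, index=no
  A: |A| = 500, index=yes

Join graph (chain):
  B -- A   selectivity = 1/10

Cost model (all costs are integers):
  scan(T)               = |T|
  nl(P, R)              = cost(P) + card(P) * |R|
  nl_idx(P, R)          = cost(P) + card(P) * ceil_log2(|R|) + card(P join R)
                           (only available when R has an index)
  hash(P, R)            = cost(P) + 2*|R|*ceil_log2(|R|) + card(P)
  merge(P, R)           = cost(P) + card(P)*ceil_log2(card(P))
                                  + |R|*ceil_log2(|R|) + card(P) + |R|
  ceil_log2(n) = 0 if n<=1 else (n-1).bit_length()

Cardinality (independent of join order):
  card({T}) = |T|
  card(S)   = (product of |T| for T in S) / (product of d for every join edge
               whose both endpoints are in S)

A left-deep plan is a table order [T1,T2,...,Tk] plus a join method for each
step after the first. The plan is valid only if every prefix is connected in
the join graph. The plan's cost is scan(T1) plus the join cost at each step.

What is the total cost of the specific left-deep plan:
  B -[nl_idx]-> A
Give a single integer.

step 1: scan B: cost=20, card=20
step 2: join A via nl_idx
    card(P join A) = 20*500/(10) = 1000
    cost = 20 + 20*9 + 1000 = 1200

1200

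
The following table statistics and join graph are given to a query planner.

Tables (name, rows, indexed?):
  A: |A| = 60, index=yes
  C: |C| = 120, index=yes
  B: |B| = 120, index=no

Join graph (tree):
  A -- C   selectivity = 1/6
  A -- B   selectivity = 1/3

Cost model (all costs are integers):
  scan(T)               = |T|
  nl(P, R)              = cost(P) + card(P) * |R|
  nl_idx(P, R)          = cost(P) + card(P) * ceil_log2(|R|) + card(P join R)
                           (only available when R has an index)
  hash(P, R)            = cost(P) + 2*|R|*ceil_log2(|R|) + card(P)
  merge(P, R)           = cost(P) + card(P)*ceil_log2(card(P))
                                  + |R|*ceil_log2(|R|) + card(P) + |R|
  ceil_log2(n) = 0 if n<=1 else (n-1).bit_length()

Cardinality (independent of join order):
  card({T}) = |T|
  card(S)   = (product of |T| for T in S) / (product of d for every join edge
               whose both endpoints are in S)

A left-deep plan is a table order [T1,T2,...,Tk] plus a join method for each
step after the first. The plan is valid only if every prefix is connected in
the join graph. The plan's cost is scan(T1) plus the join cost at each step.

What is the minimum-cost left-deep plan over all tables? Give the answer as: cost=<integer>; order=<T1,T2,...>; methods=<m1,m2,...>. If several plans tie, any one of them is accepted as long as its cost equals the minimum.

Selinger DP (subsets sized 1..n):
  {A}: scan cost=60, card=60
  {C}: scan cost=120, card=120
  {B}: scan cost=120, card=120
  {AC}: card=1200; try (A,hash)→960, (C,merge)→1440, (A,merge)→1500, (C,nl_idx)→1680, (C,hash)→1800, (A,nl_idx)→2040 …(+2); best=960 via (A,hash)
  {AB}: card=2400; try (A,hash)→960, (B,merge)→1440, (A,merge)→1500, (B,hash)→1800, (A,nl_idx)→3240, (B,nl)→7260 …(+1); best=960 via (A,hash)
  {ABC}: card=48000; try (B,hash)→3840, (C,hash)→5040, (B,merge)→16320, (C,merge)→33120, (C,nl_idx)→65760, (B,nl)→144960 …(+1); best=3840 via (B,hash)

cost=3840; order=C,A,B; methods=hash,hash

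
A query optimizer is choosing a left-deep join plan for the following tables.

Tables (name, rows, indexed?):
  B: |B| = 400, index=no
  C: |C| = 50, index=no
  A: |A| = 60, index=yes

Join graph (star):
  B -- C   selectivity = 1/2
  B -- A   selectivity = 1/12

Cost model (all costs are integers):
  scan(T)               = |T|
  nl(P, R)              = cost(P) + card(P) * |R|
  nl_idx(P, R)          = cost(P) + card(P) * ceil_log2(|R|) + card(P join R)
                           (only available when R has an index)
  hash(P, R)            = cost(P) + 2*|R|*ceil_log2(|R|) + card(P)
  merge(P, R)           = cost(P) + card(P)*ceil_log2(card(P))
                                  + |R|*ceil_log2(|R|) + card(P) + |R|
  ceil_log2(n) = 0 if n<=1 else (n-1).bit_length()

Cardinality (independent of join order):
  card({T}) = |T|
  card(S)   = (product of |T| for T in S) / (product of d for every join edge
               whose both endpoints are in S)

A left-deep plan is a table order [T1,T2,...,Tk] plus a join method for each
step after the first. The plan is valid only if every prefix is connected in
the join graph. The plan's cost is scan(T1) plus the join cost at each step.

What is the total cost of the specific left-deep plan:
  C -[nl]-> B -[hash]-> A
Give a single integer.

step 1: scan C: cost=50, card=50
step 2: join B via nl
    card(P join B) = 50*400/(2) = 10000
    cost = 50 + 50*400 = 20050
step 3: join A via hash
    card(P join A) = 10000*60/(12) = 50000
    cost = 20050 + 2*60*6 + 10000 = 30770

30770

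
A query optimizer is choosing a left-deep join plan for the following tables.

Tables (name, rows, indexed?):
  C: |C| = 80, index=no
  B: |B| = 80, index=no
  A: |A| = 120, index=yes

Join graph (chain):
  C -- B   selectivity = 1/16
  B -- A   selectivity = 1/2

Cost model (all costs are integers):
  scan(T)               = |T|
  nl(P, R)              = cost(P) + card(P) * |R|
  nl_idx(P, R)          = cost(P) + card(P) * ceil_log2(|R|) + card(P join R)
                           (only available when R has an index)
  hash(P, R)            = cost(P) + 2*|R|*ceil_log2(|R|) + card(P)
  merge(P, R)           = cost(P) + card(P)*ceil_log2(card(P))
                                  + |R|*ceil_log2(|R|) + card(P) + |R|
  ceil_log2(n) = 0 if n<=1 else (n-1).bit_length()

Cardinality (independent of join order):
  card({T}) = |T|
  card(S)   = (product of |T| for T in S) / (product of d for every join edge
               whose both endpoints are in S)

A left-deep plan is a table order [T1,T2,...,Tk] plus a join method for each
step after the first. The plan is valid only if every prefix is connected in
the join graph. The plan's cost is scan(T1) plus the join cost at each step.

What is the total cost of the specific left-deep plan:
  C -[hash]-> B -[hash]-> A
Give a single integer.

step 1: scan C: cost=80, card=80
step 2: join B via hash
    card(P join B) = 80*80/(16) = 400
    cost = 80 + 2*80*7 + 80 = 1280
step 3: join A via hash
    card(P join A) = 400*120/(2) = 24000
    cost = 1280 + 2*120*7 + 400 = 3360

3360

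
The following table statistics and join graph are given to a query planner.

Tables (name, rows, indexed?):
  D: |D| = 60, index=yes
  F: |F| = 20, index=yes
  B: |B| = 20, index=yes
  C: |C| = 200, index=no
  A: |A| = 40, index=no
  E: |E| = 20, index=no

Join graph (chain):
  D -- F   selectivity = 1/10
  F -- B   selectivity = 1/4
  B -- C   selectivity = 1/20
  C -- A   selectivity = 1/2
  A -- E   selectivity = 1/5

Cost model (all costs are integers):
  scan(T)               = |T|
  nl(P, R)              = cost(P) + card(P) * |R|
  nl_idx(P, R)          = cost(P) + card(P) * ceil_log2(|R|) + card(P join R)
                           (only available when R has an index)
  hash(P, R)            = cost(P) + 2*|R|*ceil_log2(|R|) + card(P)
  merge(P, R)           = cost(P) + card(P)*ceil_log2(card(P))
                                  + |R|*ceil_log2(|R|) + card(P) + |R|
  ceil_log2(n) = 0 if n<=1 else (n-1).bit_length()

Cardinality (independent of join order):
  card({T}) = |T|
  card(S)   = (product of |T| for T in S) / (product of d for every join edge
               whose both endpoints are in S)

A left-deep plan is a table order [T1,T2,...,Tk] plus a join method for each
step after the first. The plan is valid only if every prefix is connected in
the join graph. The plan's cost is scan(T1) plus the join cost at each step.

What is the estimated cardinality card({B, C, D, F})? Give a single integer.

6000

Tables in S: B(20), C(200), D(60), F(20)
Edges inside S: D-F(d=10), F-B(d=4), B-C(d=20)
numerator = 20 * 200 * 60 * 20 = 4800000
denominator = 10 * 4 * 20 = 800
card(S) = 4800000 / 800 = 6000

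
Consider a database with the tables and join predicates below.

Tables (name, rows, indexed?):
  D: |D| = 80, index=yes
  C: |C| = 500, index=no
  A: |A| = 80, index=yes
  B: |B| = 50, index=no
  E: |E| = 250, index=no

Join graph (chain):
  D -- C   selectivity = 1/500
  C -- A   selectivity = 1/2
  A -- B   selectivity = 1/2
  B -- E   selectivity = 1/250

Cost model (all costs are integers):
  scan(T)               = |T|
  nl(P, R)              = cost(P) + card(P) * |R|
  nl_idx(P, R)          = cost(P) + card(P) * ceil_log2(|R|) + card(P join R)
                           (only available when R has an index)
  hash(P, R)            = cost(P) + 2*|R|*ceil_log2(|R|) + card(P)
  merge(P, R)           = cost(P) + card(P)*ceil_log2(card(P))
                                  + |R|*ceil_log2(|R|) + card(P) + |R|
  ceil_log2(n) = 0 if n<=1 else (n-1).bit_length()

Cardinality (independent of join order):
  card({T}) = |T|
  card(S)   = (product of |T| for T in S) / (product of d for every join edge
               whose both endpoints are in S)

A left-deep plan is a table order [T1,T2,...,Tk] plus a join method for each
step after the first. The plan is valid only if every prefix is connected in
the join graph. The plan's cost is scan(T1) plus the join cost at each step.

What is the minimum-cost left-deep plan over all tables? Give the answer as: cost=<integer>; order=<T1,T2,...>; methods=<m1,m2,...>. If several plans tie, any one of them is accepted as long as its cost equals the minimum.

Selinger DP (subsets sized 1..n):
  {D}: scan cost=80, card=80
  {C}: scan cost=500, card=500
  {A}: scan cost=80, card=80
  {B}: scan cost=50, card=50
  {E}: scan cost=250, card=250
  {CD}: card=80; try (D,hash)→2120, (D,nl_idx)→4080, (C,merge)→5720, (D,merge)→6140, (C,hash)→9160, (C,nl)→40080 …(+1); best=2120 via (D,hash)
  {AC}: card=20000; try (A,hash)→2120, (C,merge)→5720, (A,merge)→6140, (C,hash)→9160, (A,nl_idx)→24000, (C,nl)→40080 …(+1); best=2120 via (A,hash)
  {AB}: card=2000; try (B,hash)→760, (A,merge)→1040, (B,merge)→1070, (A,hash)→1220, (A,nl_idx)→2400, (A,nl)→4050 …(+1); best=760 via (B,hash)
  {BE}: card=50; try (B,hash)→1100, (E,merge)→2650, (B,merge)→2850, (E,hash)→4100, (E,nl)→12550, (B,nl)→12750; best=1100 via (B,hash)
  {ACD}: card=3200; try (A,hash)→3320, (A,merge)→3400, (A,nl_idx)→5880, (A,nl)→8520, (D,hash)→23240, (D,nl_idx)→145320 …(+2); best=3320 via (A,hash)
  {ABC}: card=500000; try (C,hash)→11760, (B,hash)→22720, (C,merge)→29760, (B,merge)→322470, (C,nl)→1000760, (B,nl)→1002120; best=11760 via (C,hash)
  {ABE}: card=2000; try (A,merge)→2090, (A,hash)→2270, (A,nl_idx)→3450, (A,nl)→5100, (E,hash)→6760, (E,merge)→27010 …(+1); best=2090 via (A,merge)
  {ABCD}: card=80000; try (B,hash)→7120, (B,merge)→45270, (B,nl)→163320, (D,hash)→512880, (D,nl_idx)→3591760, (D,merge)→10012400 …(+1); best=7120 via (B,hash)
  {ABCE}: card=500000; try (C,hash)→13090, (C,merge)→31090, (E,hash)→515760, (C,nl)→1002090, (E,merge)→10014010, (E,nl)→125011760; best=13090 via (C,hash)
  {ABCDE}: card=80000; try (E,hash)→91120, (D,hash)→514210, (E,merge)→1449370, (D,nl_idx)→3593090, (D,merge)→10013730, (E,nl)→20007120 …(+1); best=91120 via (E,hash)

cost=91120; order=C,D,A,B,E; methods=hash,hash,hash,hash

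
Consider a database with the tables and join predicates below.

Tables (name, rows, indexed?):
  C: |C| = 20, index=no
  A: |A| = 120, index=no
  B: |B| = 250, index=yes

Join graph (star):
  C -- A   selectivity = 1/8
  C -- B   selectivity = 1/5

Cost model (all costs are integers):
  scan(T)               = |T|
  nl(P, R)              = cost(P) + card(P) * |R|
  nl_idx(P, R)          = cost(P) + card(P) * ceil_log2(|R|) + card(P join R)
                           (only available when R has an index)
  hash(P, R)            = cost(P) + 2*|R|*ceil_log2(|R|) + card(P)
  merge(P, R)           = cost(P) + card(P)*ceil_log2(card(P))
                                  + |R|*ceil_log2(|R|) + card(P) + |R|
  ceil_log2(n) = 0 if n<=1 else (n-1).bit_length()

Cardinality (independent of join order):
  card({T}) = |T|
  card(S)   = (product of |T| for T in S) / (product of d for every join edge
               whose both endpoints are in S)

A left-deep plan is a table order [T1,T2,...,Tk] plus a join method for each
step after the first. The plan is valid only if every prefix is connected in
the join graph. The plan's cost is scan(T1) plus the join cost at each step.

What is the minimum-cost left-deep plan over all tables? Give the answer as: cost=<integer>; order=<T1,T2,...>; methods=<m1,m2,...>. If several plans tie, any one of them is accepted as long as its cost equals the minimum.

cost=3380; order=B,C,A; methods=hash,hash

Selinger DP (subsets sized 1..n):
  {C}: scan cost=20, card=20
  {A}: scan cost=120, card=120
  {B}: scan cost=250, card=250
  {AC}: card=300; try (C,hash)→440, (A,merge)→1100, (C,merge)→1200, (A,hash)→1720, (A,nl)→2420, (C,nl)→2520; best=440 via (C,hash)
  {BC}: card=1000; try (C,hash)→700, (B,nl_idx)→1180, (B,merge)→2390, (C,merge)→2620, (B,hash)→4040, (B,nl)→5020 …(+1); best=700 via (C,hash)
  {ABC}: card=15000; try (A,hash)→3380, (B,hash)→4740, (B,merge)→5690, (A,merge)→12660, (B,nl_idx)→17840, (B,nl)→75440 …(+1); best=3380 via (A,hash)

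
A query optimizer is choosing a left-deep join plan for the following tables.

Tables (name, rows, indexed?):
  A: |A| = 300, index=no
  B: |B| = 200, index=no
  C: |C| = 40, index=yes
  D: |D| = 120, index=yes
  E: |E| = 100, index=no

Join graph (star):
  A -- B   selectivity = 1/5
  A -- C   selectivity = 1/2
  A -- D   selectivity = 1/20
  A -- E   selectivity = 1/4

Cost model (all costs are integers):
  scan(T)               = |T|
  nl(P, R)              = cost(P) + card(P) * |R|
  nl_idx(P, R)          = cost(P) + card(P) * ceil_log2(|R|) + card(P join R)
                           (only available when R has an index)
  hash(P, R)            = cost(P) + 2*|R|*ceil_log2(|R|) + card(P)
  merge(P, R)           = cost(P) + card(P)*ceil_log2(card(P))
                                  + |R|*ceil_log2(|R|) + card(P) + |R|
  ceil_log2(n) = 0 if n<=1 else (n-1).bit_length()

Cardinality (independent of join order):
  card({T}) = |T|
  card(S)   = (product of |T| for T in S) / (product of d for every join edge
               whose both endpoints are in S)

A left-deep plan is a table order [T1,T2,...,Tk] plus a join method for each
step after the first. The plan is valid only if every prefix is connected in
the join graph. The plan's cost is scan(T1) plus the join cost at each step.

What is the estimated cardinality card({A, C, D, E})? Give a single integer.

Tables in S: A(300), C(40), D(120), E(100)
Edges inside S: A-C(d=2), A-D(d=20), A-E(d=4)
numerator = 300 * 40 * 120 * 100 = 144000000
denominator = 2 * 20 * 4 = 160
card(S) = 144000000 / 160 = 900000

900000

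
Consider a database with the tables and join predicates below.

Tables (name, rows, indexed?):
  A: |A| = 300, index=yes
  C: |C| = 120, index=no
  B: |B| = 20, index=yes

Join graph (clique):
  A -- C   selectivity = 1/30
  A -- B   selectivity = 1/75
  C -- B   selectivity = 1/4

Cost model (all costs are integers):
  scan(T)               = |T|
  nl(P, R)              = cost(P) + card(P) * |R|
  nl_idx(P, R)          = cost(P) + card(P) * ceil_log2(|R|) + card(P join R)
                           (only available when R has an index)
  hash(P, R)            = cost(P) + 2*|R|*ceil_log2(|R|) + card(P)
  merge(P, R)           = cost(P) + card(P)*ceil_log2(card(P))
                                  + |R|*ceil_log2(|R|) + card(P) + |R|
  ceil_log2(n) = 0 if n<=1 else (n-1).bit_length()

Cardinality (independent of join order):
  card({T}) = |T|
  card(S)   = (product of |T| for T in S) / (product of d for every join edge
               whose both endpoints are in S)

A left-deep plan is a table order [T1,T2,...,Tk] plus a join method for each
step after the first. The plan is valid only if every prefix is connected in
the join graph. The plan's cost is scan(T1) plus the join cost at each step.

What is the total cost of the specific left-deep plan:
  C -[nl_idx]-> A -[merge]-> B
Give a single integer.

16920

step 1: scan C: cost=120, card=120
step 2: join A via nl_idx
    card(P join A) = 120*300/(30) = 1200
    cost = 120 + 120*9 + 1200 = 2400
step 3: join B via merge
    card(P join B) = 1200*20/(75*4) = 80
    cost = 2400 + 1200*11 + 20*5 + 1200 + 20 = 16920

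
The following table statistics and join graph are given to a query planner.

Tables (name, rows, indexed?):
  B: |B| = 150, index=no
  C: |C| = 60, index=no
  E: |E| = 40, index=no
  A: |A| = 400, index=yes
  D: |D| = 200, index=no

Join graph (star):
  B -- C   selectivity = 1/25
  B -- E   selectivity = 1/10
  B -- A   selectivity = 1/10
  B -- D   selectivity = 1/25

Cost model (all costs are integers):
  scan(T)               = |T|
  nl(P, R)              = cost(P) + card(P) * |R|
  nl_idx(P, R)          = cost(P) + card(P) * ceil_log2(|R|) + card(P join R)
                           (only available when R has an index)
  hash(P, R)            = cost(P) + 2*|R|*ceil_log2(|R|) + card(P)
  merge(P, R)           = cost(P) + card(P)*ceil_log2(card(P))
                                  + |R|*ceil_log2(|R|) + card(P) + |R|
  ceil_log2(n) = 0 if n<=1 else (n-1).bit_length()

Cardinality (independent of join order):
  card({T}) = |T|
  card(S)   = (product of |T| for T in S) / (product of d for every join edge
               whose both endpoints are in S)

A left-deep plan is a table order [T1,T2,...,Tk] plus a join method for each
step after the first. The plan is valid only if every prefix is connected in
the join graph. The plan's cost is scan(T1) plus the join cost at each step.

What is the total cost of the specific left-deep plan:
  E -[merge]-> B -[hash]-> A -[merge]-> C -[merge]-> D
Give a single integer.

1374890

step 1: scan E: cost=40, card=40
step 2: join B via merge
    card(P join B) = 40*150/(10) = 600
    cost = 40 + 40*6 + 150*8 + 40 + 150 = 1670
step 3: join A via hash
    card(P join A) = 600*400/(10) = 24000
    cost = 1670 + 2*400*9 + 600 = 9470
step 4: join C via merge
    card(P join C) = 24000*60/(25) = 57600
    cost = 9470 + 24000*15 + 60*6 + 24000 + 60 = 393890
step 5: join D via merge
    card(P join D) = 57600*200/(25) = 460800
    cost = 393890 + 57600*16 + 200*8 + 57600 + 200 = 1374890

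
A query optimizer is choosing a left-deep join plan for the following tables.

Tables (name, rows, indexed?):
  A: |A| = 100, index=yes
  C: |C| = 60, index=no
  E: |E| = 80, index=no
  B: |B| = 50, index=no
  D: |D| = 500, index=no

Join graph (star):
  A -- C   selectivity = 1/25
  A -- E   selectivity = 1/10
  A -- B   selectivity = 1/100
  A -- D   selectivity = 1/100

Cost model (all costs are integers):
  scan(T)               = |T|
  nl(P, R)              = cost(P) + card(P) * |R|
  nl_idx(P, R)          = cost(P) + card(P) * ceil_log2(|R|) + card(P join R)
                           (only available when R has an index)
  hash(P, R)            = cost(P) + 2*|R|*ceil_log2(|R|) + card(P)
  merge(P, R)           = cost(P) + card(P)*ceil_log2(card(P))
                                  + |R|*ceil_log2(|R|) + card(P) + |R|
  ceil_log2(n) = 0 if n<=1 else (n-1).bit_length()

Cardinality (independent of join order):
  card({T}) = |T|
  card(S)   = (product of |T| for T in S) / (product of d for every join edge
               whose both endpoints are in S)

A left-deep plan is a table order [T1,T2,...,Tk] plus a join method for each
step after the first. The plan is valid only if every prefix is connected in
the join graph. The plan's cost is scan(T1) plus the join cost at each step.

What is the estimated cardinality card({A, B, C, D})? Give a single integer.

600

Tables in S: A(100), B(50), C(60), D(500)
Edges inside S: A-C(d=25), A-B(d=100), A-D(d=100)
numerator = 100 * 50 * 60 * 500 = 150000000
denominator = 25 * 100 * 100 = 250000
card(S) = 150000000 / 250000 = 600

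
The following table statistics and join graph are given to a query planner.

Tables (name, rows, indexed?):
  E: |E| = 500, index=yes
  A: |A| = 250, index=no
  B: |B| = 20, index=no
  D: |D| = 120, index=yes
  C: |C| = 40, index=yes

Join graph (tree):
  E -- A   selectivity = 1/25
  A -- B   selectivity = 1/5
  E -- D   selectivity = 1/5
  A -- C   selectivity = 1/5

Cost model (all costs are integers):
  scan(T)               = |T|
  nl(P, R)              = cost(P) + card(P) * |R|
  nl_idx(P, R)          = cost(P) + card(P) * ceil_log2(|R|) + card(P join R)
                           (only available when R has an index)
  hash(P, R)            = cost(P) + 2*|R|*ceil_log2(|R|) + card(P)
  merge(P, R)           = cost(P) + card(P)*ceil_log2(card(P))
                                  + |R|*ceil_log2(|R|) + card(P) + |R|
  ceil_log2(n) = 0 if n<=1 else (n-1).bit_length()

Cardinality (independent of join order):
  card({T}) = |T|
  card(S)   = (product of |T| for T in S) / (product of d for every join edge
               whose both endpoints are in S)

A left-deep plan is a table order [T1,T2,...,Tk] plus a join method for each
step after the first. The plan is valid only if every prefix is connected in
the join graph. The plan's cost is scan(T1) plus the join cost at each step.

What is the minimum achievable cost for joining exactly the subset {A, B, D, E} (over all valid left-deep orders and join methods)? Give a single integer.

31880

Selinger DP over subsets of {A,B,D,E}:
  {E}: scan cost=500, card=500
  {A}: scan cost=250, card=250
  {B}: scan cost=20, card=20
  {D}: scan cost=120, card=120
  {AE}: card=5000; try (A,hash)→5000, (E,merge)→7500, (E,nl_idx)→7500, (A,merge)→7750, (E,hash)→9500, (E,nl)→125250 …(+1); best=5000 via (A,hash)
  {DE}: card=12000; try (D,hash)→2680, (E,merge)→6080, (D,merge)→6460, (E,hash)→9240, (E,nl_idx)→13200, (D,nl_idx)→16000 …(+2); best=2680 via (D,hash)
  {AB}: card=1000; try (B,hash)→700, (A,merge)→2390, (B,merge)→2620, (A,hash)→4040, (A,nl)→5020, (B,nl)→5250; best=700 via (B,hash)
  {ABE}: card=20000; try (B,hash)→10200, (E,hash)→10700, (E,merge)→16700, (E,nl_idx)→29700, (B,merge)→75120, (B,nl)→105000 …(+1); best=10200 via (B,hash)
  {ADE}: card=120000; try (D,hash)→11680, (A,hash)→18680, (D,merge)→75960, (D,nl_idx)→160000, (A,merge)→184930, (D,nl)→605000 …(+1); best=11680 via (D,hash)
  {ABDE}: card=480000; try (D,hash)→31880, (B,hash)→131880, (D,merge)→331160, (D,nl_idx)→630200, (B,merge)→2171800, (D,nl)→2410200 …(+1); best=31880 via (D,hash)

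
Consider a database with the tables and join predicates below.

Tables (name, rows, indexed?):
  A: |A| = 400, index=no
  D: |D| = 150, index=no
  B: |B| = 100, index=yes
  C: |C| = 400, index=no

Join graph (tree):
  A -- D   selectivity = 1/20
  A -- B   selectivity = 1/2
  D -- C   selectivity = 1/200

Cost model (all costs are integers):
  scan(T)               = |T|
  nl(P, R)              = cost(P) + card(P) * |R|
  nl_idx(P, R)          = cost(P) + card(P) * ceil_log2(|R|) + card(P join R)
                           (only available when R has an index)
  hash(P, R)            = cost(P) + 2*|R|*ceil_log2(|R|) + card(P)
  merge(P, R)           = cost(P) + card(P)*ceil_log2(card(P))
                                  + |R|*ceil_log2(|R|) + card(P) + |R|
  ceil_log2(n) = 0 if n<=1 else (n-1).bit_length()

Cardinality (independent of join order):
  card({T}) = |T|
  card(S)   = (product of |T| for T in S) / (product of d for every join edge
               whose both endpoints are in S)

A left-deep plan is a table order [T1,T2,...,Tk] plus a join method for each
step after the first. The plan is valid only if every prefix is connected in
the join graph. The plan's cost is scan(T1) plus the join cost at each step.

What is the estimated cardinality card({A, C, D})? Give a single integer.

Tables in S: A(400), C(400), D(150)
Edges inside S: A-D(d=20), D-C(d=200)
numerator = 400 * 400 * 150 = 24000000
denominator = 20 * 200 = 4000
card(S) = 24000000 / 4000 = 6000

6000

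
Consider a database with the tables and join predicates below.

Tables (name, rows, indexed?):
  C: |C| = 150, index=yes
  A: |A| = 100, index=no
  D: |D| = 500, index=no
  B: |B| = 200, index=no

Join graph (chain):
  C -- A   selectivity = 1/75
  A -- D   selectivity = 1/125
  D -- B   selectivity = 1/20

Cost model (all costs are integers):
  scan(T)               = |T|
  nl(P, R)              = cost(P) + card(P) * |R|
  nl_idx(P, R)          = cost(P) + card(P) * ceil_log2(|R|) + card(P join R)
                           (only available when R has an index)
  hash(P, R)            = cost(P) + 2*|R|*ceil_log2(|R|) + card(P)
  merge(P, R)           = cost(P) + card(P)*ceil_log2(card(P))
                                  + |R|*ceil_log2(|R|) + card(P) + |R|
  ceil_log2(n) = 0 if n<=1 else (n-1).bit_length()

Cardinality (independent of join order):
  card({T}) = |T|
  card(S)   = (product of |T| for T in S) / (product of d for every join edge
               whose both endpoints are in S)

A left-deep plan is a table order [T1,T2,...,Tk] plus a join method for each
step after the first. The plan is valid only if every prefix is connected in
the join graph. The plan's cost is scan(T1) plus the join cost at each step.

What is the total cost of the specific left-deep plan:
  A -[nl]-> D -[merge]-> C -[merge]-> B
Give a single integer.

step 1: scan A: cost=100, card=100
step 2: join D via nl
    card(P join D) = 100*500/(125) = 400
    cost = 100 + 100*500 = 50100
step 3: join C via merge
    card(P join C) = 400*150/(75) = 800
    cost = 50100 + 400*9 + 150*8 + 400 + 150 = 55450
step 4: join B via merge
    card(P join B) = 800*200/(20) = 8000
    cost = 55450 + 800*10 + 200*8 + 800 + 200 = 66050

66050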